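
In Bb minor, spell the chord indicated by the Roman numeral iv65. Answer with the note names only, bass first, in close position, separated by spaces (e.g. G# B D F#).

Gb Bb Db Eb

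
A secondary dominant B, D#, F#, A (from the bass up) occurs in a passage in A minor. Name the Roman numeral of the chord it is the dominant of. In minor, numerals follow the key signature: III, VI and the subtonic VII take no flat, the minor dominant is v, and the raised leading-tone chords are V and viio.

V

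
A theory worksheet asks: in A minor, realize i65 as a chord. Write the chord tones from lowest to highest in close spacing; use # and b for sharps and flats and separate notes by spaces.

C E G A

In A minor, scale degree 1 is A, and the diatonic chord built there is a minor seventh chord.
That chord is spelled A-C-E-G.
The figured bass 65 indicates first inversion, placing the third (C) in the bass: C-E-G-A.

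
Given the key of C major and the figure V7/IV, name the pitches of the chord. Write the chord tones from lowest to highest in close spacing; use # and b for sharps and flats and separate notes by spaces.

C E G Bb

The slash means an applied dominant: we want the dominant of IV. In C major, IV is F major, and its dominant is built on C.
Building a dominant seventh chord on C gives C-E-G-Bb.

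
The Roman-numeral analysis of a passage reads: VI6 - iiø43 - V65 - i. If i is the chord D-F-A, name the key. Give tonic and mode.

The chord Dm is a minor triad rooted on D; its label is i.
If D is scale degree 1 and the mode makes that degree carry a minor triad, the tonic is D and the mode is minor.

D minor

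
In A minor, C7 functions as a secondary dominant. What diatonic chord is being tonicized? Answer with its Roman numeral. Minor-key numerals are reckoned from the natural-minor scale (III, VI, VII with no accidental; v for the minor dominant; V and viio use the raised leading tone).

The chord is a dominant seventh chord on C.
A dominant resolves down a perfect fifth: C → F. In A minor, F is scale degree 6, i.e. VI.

VI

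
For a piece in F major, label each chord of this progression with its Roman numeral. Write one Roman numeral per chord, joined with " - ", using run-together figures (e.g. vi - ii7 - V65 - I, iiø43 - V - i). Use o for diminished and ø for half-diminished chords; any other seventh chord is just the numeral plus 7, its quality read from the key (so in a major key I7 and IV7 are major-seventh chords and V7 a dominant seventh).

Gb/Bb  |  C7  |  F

bII6 - V7 - I

Gb/Bb is non-diatonic — a major triad on the lowered supertonic (Gb): the Neapolitan sixth, bII6 (third, Bb, in the bass — hence the 6).
C7: dominant seventh chord on C = scale degree 5 → V7.
F: major triad on F = scale degree 1 → I.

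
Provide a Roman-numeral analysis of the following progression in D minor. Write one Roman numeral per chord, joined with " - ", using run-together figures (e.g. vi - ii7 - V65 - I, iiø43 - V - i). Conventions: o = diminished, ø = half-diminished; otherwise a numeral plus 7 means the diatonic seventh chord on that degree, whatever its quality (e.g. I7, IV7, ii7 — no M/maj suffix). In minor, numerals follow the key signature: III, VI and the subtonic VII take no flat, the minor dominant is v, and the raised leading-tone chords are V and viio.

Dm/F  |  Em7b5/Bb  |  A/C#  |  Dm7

i6 - iiø43 - V6 - i7

Dm/F: minor triad on D = scale degree 1 → i6.
Em7b5/Bb has root E, degree 2 in D minor, so iiø43.
A/C#: major triad on A = scale degree 5 → V6.
Dm7: minor seventh chord on D = scale degree 1 → i7.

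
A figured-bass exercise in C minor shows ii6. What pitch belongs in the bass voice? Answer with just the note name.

F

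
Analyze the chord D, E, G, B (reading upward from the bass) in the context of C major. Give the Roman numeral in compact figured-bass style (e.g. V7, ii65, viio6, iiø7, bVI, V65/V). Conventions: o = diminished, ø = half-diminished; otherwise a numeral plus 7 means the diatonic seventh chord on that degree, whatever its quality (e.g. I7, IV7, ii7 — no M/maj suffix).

iii42

The pitches E-G-B-D form a minor seventh chord rooted on E.
In C major, E is the mediant; the diatonic minor seventh chord there is iii7.
With D in the bass the chord is in third inversion, so the figured bass is 42.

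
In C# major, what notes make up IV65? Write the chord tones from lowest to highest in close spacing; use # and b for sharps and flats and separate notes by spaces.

In C# major, scale degree 4 is F#, and the diatonic chord built there is a major seventh chord.
That chord is spelled F#-A#-C#-E#.
With the 65 figure the chord is in first inversion; from the bass A# upward in close position it reads A#-C#-E#-F#.

A# C# E# F#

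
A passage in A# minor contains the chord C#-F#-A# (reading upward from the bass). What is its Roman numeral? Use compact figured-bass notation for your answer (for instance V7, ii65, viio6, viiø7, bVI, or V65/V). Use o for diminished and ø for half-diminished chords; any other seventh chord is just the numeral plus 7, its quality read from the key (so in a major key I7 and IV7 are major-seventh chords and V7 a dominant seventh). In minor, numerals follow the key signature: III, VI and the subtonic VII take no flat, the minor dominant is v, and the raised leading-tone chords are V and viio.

VI64

The pitches F#-A#-C# form a major triad rooted on F#.
In A# minor, F# is the submediant; the diatonic major triad there is VI.
With C# in the bass the chord is in second inversion, so the figured bass is 64.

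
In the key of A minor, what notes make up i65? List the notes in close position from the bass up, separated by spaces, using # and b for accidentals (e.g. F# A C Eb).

In A minor, the first degree is A, and the diatonic chord built there is a minor seventh chord.
That chord is spelled A-C-E-G.
With the 65 figure the chord is in first inversion; from the bass C upward in close position it reads C-E-G-A.

C E G A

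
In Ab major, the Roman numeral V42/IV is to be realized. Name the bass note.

The applied chord V42/IV is rooted on Ab: Ab-C-Eb-Gb.
The figure 42 means third inversion — the seventh is in the bass.

Gb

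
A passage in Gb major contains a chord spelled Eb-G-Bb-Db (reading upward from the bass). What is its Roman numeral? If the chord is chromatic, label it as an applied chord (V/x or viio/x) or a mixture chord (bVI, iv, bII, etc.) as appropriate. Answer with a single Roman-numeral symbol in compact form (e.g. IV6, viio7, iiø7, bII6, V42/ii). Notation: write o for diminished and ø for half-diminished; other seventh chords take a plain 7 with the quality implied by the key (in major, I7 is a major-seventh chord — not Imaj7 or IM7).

V7/ii

The pitches Eb-G-Bb-Db form a dominant seventh chord rooted on Eb.
Eb is not a diatonic chord root with this quality in Gb major, but it lies a perfect fifth above Ab (ii), so the chord functions as an applied dominant of ii.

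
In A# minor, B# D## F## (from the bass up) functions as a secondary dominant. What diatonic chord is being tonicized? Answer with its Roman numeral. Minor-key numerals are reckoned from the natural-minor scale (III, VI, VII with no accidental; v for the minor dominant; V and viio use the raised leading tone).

V

The chord is a major triad on B#.
A dominant resolves down a perfect fifth: B# → E#. In A# minor, E# is scale degree 5, i.e. V.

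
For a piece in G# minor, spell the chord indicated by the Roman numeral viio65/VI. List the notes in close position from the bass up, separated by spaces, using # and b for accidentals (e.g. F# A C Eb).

F# A C D#

The slash marks an applied leading-tone chord: viio of VI. In G# minor, VI is E, so the leading tone to it is D#, a half step below.
Building a fully diminished seventh chord on D# gives D#-F#-A-C.
The figured bass 65 indicates first inversion, placing the third (F#) in the bass: F#-A-C-D#.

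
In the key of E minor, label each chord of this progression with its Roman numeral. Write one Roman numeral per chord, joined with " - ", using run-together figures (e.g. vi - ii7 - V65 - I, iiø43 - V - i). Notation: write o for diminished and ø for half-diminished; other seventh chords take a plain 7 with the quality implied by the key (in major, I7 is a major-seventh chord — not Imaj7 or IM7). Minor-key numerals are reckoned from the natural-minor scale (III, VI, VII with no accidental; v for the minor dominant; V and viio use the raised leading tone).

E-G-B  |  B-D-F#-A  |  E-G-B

E-G-B: root E is the tonic; minor triad there is i.
B-D-F#-A has root B, degree 5 in E minor, so v7.
E-G-B: root E is the tonic; minor triad there is i.

i - v7 - i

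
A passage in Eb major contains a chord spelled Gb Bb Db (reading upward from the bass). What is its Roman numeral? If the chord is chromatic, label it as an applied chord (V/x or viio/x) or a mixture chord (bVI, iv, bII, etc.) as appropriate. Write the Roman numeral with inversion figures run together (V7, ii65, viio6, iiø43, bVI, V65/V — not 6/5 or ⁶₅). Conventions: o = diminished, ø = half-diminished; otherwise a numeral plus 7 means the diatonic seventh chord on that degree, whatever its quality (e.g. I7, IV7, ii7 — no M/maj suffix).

bIII

The pitches Gb-Bb-Db form a major triad rooted on Gb.
Gb is the lowered third degree of Eb major (diatonic 3 would be G). This is a major triad on the lowered third degree, borrowed from the parallel minor.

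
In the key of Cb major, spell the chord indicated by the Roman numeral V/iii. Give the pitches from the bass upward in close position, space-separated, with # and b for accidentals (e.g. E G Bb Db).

Bb D F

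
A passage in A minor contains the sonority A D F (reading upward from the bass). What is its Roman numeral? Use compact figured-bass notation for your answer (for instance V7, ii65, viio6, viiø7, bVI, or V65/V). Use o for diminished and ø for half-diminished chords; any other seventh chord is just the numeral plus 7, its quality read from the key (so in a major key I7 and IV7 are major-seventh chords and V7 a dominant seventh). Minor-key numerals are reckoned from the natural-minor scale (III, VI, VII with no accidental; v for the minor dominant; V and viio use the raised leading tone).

iv64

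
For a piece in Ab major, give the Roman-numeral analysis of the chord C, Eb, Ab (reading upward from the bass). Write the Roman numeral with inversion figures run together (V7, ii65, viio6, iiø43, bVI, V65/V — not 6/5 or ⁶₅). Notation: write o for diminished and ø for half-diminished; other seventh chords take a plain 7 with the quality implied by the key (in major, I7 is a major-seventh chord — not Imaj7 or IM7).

The pitches Ab-C-Eb form a major triad rooted on Ab.
Ab is scale degree 1 in Ab major, and a major triad on that degree is written I.
With C in the bass the chord is in first inversion, so the figured bass is 6.

I6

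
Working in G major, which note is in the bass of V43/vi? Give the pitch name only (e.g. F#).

The applied chord V43/vi is rooted on B: B-D#-F#-A.
The figure 43 means second inversion — the fifth is in the bass.

F#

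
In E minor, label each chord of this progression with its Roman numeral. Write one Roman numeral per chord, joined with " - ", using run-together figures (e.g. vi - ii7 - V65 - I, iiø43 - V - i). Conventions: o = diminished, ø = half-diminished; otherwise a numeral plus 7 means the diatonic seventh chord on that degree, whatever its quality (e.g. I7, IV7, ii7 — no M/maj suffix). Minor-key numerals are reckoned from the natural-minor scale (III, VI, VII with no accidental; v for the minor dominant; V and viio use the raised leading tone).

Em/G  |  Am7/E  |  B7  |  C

i6 - iv43 - V7 - VI

Em/G: minor triad on E = scale degree 1 → i6.
Am7/E has root A, degree 4 in E minor, so iv43.
B7: dominant seventh chord on B = scale degree 5 → V7.
C: major triad on C = scale degree 6 → VI.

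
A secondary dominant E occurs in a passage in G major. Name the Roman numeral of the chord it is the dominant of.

The chord is a major triad on E.
A dominant resolves down a perfect fifth: E → A. In G major, A is scale degree 2, i.e. ii.

ii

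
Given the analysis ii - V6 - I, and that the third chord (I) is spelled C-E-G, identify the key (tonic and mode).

C major

The anchor chord is a major triad on C, labeled I.
If C is scale degree 1 and the mode makes that degree carry a major triad, the tonic is C and the mode is major.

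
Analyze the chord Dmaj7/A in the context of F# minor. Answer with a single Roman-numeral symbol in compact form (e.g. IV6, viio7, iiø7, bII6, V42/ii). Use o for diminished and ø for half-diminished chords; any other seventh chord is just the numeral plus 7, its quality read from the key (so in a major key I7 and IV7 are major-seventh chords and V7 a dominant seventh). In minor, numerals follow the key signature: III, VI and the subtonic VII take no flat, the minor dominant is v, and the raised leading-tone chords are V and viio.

VI43

The pitches D-F#-A-C# form a major seventh chord rooted on D.
In F# minor, D is the submediant; the diatonic major seventh chord there is VI7.
With A in the bass the chord is in second inversion, so the figured bass is 43.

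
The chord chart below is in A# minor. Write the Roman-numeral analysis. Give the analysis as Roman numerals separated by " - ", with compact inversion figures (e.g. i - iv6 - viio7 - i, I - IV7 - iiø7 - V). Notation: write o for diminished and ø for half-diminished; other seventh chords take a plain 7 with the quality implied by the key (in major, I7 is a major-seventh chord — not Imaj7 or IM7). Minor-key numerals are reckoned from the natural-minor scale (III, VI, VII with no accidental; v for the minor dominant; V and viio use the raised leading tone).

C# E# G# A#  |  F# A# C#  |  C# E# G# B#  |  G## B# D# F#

C#-E#-G#-A#: minor seventh chord on A# = scale degree 1 → i65.
F#-A#-C#: major triad on F# = scale degree 6 → VI.
C#-E#-G#-B#: major seventh chord on C# = scale degree 3 → III7.
G##-B#-D#-F# has root G##, degree 7 in A# minor, so viio7.

i65 - VI - III7 - viio7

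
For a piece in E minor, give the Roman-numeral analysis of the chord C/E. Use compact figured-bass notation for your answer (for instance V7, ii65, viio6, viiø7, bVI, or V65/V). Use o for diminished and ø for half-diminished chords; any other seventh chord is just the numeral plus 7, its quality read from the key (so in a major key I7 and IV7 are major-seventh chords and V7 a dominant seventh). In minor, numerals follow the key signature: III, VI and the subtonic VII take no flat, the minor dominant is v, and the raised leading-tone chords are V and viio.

The pitches C-E-G form a major triad rooted on C.
C is scale degree 6 in E minor, and a major triad on that degree is written VI.
With E in the bass the chord is in first inversion, so the figured bass is 6.

VI6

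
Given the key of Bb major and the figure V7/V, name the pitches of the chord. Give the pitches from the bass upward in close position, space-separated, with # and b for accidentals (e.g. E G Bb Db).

The slash means an applied dominant: we want the dominant of V. In Bb major, V is F major, and its dominant is built on C.
Building a dominant seventh chord on C gives C-E-G-Bb.

C E G Bb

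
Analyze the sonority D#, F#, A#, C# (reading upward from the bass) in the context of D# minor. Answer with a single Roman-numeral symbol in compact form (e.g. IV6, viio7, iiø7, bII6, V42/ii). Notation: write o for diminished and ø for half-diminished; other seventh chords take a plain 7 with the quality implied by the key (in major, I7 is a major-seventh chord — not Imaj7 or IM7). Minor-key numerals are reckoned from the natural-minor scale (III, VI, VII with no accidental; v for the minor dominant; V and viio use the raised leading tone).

i7

Stacked in thirds the chord is D#-F#-A#-C#: a minor seventh chord on D#.
D# is scale degree 1 in D# minor, and a minor seventh chord on that degree is written i7.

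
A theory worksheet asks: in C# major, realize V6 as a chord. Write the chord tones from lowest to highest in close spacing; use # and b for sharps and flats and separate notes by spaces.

B# D# G#

The numeral's case and figure indicate a major triad. In C# major its root, scale degree 5, is G#.
That chord is spelled G#-B#-D#.
The figured bass 6 indicates first inversion, placing the third (B#) in the bass: B#-D#-G#.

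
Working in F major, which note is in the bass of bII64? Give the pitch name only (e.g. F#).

bII in F major has root Gb; the chord is Gb-Bb-Db.
The figure 64 means second inversion — the fifth is in the bass.

Db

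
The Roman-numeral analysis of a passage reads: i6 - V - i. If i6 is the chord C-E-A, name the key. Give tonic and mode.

i6 is given as C-E-A — a minor triad with root A.
If A is scale degree 1 and the mode makes that degree carry a minor triad, the tonic is A and the mode is minor.

A minor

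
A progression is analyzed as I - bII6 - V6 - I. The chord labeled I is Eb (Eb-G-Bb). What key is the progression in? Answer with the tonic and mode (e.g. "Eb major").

Eb major

The anchor chord is a major triad on Eb, labeled I.
If Eb is scale degree 1 and the mode makes that degree carry a major triad, the tonic is Eb and the mode is major.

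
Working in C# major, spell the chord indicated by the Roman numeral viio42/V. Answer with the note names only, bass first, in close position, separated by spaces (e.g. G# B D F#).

E F## A# C#

viio42/V is a secondary leading-tone chord. The target V is G# in C# major; the applied chord is rooted a semitone below, on F##.
Building a fully diminished seventh chord on F## gives F##-A#-C#-E.
With the 42 figure the chord is in third inversion; from the bass E upward in close position it reads E-F##-A#-C#.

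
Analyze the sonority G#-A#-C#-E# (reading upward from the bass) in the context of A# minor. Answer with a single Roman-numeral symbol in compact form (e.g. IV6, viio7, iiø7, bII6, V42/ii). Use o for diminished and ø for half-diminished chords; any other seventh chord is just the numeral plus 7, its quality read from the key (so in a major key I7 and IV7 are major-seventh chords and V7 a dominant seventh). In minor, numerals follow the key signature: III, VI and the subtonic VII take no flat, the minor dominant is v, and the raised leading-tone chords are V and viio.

Stacked in thirds the chord is A#-C#-E#-G#: a minor seventh chord on A#.
A# is scale degree 1 in A# minor, and a minor seventh chord on that degree is written i7.
With G# in the bass the chord is in third inversion, so the figured bass is 42.

i42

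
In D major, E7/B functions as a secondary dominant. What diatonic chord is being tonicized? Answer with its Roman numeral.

V

The chord is a dominant seventh chord on E.
A dominant resolves down a perfect fifth: E → A. In D major, A is scale degree 5, i.e. V.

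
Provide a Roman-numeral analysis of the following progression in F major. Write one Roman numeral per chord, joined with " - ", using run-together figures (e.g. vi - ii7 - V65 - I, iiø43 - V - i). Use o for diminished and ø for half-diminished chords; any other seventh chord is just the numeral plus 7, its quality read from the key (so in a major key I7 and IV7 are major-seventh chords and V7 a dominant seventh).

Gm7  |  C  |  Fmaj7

Gm7: root G is the supertonic; minor seventh chord there is ii7.
C: root C is the dominant; major triad there is V.
Fmaj7 has root F, degree 1 in F major, so I7.

ii7 - V - I7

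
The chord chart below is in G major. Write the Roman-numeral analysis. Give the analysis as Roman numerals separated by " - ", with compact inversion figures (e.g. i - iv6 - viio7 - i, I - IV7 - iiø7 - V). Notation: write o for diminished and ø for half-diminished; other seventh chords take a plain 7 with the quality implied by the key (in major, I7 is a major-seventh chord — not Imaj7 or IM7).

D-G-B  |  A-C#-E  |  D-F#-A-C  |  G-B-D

I64 - V/V - V7 - I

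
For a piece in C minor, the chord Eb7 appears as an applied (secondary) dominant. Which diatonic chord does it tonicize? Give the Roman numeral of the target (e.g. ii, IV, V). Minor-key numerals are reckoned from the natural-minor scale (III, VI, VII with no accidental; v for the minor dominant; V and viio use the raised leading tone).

VI

The chord is a dominant seventh chord on Eb.
A dominant resolves down a perfect fifth: Eb → Ab. In C minor, Ab is scale degree 6, i.e. VI.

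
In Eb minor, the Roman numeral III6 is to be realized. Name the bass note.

Bb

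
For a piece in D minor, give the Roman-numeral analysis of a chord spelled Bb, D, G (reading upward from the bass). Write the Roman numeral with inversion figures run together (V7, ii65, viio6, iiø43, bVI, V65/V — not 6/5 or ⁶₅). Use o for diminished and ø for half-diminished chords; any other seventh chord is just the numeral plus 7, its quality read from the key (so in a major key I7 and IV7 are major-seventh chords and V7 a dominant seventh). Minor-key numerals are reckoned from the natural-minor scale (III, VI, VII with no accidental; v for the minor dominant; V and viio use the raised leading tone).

The pitches G-Bb-D form a minor triad rooted on G.
G is scale degree 4 in D minor, and a minor triad on that degree is written iv.
With Bb in the bass the chord is in first inversion, so the figured bass is 6.

iv6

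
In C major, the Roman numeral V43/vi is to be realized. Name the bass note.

B

The applied chord V43/vi is rooted on E: E-G#-B-D.
The figure 43 means second inversion — the fifth is in the bass.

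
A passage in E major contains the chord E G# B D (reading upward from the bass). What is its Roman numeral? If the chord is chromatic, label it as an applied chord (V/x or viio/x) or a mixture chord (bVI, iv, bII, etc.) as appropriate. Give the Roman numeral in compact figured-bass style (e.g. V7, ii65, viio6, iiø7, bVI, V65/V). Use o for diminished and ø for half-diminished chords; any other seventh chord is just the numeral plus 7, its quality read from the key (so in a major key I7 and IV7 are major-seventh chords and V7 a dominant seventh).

V7/IV

The pitches E-G#-B-D form a dominant seventh chord rooted on E.
E is not a diatonic chord root with this quality in E major, but it lies a perfect fifth above A (IV), so the chord functions as an applied dominant of IV.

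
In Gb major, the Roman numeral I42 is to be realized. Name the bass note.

I in Gb major has root Gb; the chord is Gb-Bb-Db-F.
The figure 42 means third inversion — the seventh is in the bass.

F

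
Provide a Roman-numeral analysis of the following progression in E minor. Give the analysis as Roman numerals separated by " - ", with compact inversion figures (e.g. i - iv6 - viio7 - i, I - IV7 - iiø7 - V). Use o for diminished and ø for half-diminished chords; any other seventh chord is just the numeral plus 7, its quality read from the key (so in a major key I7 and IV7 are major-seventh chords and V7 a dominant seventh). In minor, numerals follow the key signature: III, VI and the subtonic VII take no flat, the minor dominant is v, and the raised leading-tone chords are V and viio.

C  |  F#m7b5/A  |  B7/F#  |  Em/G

C: major triad on C = scale degree 6 → VI.
F#m7b5/A has root F#, degree 2 in E minor, so iiø65.
B7/F#: dominant seventh chord on B = scale degree 5 → V43.
Em/G: root E is the tonic; minor triad there is i6.

VI - iiø65 - V43 - i6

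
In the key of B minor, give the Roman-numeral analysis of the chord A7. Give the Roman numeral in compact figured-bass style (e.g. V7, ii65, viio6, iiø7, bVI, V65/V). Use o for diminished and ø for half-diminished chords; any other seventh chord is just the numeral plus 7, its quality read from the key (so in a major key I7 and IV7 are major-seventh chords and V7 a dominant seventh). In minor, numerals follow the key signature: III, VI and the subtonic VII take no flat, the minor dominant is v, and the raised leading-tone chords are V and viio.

VII7

Stacked in thirds the chord is A-C#-E-G: a dominant seventh chord on A.
A is scale degree 7 in B minor, and a dominant seventh chord on that degree is written VII7.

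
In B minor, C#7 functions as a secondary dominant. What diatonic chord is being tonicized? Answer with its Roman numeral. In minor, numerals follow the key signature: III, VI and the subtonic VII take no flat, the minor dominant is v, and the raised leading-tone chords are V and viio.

V

The chord is a dominant seventh chord on C#.
A dominant resolves down a perfect fifth: C# → F#. In B minor, F# is scale degree 5, i.e. V.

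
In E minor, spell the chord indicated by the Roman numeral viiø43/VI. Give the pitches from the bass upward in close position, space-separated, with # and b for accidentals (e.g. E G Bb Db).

F A B D

viiø43/VI is a secondary leading-tone chord. The target VI is C in E minor; the applied chord is rooted a semitone below, on B.
Building a half-diminished seventh chord on B gives B-D-F-A.
The figured bass 43 indicates second inversion, placing the fifth (F) in the bass: F-A-B-D.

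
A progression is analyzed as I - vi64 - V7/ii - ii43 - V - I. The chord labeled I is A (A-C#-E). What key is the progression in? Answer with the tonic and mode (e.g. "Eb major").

The chord A is a major triad rooted on A; its label is I.
If A is scale degree 1 and the mode makes that degree carry a major triad, the tonic is A and the mode is major.

A major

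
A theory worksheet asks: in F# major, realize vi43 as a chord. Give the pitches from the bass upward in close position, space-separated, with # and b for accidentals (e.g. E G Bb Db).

A# C# D# F#

In F# major, the sixth degree is D#, and the diatonic chord built there is a minor seventh chord.
Stacking thirds from D# gives D#-F#-A#-C#.
With the 43 figure the chord is in second inversion; from the bass A# upward in close position it reads A#-C#-D#-F#.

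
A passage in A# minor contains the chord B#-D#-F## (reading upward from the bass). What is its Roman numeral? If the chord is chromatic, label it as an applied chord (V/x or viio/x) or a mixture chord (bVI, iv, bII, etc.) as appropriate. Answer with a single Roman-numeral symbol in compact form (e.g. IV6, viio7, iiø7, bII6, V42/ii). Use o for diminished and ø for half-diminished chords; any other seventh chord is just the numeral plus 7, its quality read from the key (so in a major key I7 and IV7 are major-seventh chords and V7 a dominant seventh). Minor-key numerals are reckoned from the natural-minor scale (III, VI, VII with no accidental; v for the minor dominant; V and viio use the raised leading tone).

Stacked in thirds the chord is B#-D#-F##: a minor triad on B#.
B# is the second degree of A# minor. This is the minor supertonic, borrowed from the parallel major (the Dorian ii).

ii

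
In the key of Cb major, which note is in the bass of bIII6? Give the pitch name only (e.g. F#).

Gb

bIII in Cb major has root Ebb; the chord is Ebb-Gb-Bbb.
The figure 6 means first inversion — the third is in the bass.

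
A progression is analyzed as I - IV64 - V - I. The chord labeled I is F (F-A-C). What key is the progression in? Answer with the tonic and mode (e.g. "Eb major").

F major

The anchor chord is a major triad on F, labeled I.
If F is scale degree 1 and the mode makes that degree carry a major triad, the tonic is F and the mode is major.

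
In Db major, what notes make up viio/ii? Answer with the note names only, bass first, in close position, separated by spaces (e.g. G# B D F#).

viio/ii is a secondary leading-tone chord. The target ii is Eb in Db major; the applied chord is rooted a semitone below, on D.
Building a diminished triad on D gives D-F-Ab.

D F Ab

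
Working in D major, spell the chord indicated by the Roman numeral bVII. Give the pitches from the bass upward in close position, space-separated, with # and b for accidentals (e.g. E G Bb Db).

C E G

bVII is a major triad on the lowered seventh degree (the subtonic), borrowed from the parallel minor. In D major that root is C.
So the chord is C-E-G.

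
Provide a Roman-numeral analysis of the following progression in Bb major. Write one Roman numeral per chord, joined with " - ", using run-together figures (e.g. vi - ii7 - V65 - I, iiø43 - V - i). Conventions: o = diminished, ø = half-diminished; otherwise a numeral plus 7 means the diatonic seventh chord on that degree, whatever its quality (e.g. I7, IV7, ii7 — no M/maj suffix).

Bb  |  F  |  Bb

I - V - I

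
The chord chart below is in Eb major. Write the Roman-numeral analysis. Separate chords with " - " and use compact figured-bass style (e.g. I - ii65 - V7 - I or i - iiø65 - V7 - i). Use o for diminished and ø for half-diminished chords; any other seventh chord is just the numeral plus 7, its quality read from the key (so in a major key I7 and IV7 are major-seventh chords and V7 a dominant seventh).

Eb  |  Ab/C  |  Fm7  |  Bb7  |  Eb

Eb has root Eb, degree 1 in Eb major, so I.
Ab/C has root Ab, degree 4 in Eb major, so IV6.
Fm7 has root F, degree 2 in Eb major, so ii7.
Bb7: root Bb is the dominant; dominant seventh chord there is V7.
Eb: major triad on Eb = scale degree 1 → I.

I - IV6 - ii7 - V7 - I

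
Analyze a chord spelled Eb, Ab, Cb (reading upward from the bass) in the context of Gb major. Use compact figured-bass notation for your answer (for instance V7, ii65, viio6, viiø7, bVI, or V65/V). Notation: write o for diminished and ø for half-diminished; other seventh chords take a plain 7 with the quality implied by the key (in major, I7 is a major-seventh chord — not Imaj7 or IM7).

The pitches Ab-Cb-Eb form a minor triad rooted on Ab.
Ab is scale degree 2 in Gb major, and a minor triad on that degree is written ii.
With Eb in the bass the chord is in second inversion, so the figured bass is 64.

ii64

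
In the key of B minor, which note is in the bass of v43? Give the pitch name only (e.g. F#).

v in B minor has root F#; the chord is F#-A-C#-E.
The figure 43 means second inversion — the fifth is in the bass.

C#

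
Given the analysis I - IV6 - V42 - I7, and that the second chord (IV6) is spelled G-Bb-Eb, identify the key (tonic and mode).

Bb major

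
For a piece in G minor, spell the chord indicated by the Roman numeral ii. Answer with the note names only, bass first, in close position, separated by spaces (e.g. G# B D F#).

Scale degree 2 in G minor is A; here the chord built on it is altered to a minor triad. ii is the minor supertonic, borrowed from the parallel major (the Dorian ii).
So the chord is A-C-E.

A C E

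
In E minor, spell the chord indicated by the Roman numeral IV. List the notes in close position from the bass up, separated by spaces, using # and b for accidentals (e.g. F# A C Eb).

A C# E

Scale degree 4 in E minor is A; here the chord built on it is altered to a major triad. IV is the major subdominant, borrowed from the parallel major.
So the chord is A-C#-E.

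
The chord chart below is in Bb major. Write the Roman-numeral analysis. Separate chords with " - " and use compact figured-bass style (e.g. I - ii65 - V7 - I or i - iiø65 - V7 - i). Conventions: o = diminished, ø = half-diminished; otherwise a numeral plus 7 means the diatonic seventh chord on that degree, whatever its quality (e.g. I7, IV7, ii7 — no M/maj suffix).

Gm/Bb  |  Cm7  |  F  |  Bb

Gm/Bb: minor triad on G = scale degree 6 → vi6.
Cm7: root C is the supertonic; minor seventh chord there is ii7.
F has root F, degree 5 in Bb major, so V.
Bb: root Bb is the tonic; major triad there is I.

vi6 - ii7 - V - I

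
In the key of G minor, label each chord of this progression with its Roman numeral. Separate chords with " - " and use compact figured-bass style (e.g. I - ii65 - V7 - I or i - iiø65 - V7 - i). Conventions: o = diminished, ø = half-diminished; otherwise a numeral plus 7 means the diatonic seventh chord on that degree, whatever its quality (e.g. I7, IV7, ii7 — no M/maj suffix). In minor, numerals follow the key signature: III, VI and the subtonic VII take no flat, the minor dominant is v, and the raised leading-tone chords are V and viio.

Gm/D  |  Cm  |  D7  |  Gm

i64 - iv - V7 - i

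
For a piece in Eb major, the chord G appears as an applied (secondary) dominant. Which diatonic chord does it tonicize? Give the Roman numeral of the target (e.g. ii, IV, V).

vi

The chord is a major triad on G.
A dominant resolves down a perfect fifth: G → C. In Eb major, C is scale degree 6, i.e. vi.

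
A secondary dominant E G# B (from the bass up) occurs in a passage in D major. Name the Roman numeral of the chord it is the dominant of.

V

The chord is a major triad on E.
A dominant resolves down a perfect fifth: E → A. In D major, A is scale degree 5, i.e. V.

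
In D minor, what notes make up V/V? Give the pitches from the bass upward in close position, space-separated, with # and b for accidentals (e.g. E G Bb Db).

E G# B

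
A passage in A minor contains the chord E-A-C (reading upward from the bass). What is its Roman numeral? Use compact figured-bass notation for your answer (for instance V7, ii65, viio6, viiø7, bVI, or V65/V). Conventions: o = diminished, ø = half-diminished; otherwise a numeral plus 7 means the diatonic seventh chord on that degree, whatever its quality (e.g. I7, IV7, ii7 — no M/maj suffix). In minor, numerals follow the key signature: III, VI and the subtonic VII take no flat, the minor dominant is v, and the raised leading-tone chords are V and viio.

i64

Stacked in thirds the chord is A-C-E: a minor triad on A.
In A minor, A is the tonic; the diatonic minor triad there is i.
With E in the bass the chord is in second inversion, so the figured bass is 64.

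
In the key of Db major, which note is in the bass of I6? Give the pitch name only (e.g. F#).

F

I in Db major has root Db; the chord is Db-F-Ab.
The figure 6 means first inversion — the third is in the bass.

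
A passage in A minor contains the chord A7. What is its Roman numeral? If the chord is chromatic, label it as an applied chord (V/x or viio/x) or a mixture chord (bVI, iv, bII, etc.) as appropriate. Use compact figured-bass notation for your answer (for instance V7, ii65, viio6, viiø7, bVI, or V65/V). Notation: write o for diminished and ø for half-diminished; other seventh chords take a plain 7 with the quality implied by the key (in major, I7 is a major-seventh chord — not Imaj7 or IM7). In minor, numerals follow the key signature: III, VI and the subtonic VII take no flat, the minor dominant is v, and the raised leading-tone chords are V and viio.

The pitches A-C#-E-G form a dominant seventh chord rooted on A.
A is not a diatonic chord root with this quality in A minor, but it lies a perfect fifth above D (iv), so the chord functions as an applied dominant of iv.

V7/iv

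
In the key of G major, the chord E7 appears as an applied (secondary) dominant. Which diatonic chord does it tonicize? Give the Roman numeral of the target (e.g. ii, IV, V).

The chord is a dominant seventh chord on E.
A dominant resolves down a perfect fifth: E → A. In G major, A is scale degree 2, i.e. ii.

ii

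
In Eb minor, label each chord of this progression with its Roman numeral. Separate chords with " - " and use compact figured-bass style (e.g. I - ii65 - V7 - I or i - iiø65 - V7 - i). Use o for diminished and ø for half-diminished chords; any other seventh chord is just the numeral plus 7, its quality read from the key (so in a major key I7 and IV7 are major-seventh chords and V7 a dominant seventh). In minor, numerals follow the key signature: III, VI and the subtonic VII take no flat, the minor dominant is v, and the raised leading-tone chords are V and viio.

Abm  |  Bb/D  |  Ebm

iv - V6 - i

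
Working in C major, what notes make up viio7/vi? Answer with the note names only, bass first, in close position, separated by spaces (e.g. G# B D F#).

viio7/vi is a secondary leading-tone chord. The target vi is A in C major; the applied chord is rooted a semitone below, on G#.
Building a fully diminished seventh chord on G# gives G#-B-D-F.

G# B D F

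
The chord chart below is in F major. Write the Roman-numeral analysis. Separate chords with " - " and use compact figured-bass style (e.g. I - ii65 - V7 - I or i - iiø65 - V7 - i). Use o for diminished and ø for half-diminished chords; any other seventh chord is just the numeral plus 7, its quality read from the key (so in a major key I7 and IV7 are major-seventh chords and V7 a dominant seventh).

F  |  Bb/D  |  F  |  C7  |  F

F: major triad on F = scale degree 1 → I.
Bb/D has root Bb, degree 4 in F major, so IV6.
F has root F, degree 1 in F major, so I.
C7 has root C, degree 5 in F major, so V7.
F has root F, degree 1 in F major, so I.

I - IV6 - I - V7 - I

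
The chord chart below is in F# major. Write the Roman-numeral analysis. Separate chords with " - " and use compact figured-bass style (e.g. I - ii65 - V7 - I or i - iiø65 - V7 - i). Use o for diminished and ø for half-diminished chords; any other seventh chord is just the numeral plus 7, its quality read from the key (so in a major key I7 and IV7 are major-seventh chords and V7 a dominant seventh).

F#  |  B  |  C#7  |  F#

F#: root F# is the tonic; major triad there is I.
B has root B, degree 4 in F# major, so IV.
C#7: dominant seventh chord on C# = scale degree 5 → V7.
F#: major triad on F# = scale degree 1 → I.

I - IV - V7 - I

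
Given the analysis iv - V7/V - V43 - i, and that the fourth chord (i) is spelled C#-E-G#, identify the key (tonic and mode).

C# minor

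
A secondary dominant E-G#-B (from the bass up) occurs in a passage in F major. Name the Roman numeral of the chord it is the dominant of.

iii

The chord is a major triad on E.
A dominant resolves down a perfect fifth: E → A. In F major, A is scale degree 3, i.e. iii.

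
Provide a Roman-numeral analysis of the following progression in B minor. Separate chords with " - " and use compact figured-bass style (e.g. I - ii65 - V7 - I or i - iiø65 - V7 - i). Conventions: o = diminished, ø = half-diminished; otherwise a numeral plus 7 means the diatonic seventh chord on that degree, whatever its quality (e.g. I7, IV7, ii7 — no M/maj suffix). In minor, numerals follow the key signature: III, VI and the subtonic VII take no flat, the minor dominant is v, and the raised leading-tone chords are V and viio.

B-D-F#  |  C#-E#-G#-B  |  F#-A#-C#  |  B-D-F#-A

B-D-F#: minor triad on B = scale degree 1 → i.
C#-E#-G#-B: a dominant seventh chord on C#, the applied dominant of V → V7/V.
F#-A#-C#: major triad on F# = scale degree 5 → V.
B-D-F#-A: root B is the tonic; minor seventh chord there is i7.

i - V7/V - V - i7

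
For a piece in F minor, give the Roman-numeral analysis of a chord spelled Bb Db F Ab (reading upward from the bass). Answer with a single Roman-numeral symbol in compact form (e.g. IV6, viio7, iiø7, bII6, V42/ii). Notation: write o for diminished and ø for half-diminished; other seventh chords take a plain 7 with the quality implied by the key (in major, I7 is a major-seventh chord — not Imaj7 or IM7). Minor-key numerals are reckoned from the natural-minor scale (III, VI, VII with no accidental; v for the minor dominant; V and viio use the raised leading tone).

iv7

Stacked in thirds the chord is Bb-Db-F-Ab: a minor seventh chord on Bb.
In F minor, Bb is the subdominant; the diatonic minor seventh chord there is iv7.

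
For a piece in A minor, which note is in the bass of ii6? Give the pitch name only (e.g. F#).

D

ii in A minor has root B; the chord is B-D-F#.
The figure 6 means first inversion — the third is in the bass.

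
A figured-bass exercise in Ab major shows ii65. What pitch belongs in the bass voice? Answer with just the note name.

Db

ii in Ab major has root Bb; the chord is Bb-Db-F-Ab.
The figure 65 means first inversion — the third is in the bass.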